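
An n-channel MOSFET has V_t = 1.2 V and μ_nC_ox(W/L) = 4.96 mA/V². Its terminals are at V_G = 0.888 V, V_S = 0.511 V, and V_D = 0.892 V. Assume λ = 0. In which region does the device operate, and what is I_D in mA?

Cutoff; I_D = 0 mA

V_GS = V_G − V_S = 0.888 − 0.511 = 0.377 V; V_DS = V_D − V_S = 0.892 − 0.511 = 0.381 V.
V_GS = 0.377 V < V_t = 1.2 V, so the transistor is in cutoff.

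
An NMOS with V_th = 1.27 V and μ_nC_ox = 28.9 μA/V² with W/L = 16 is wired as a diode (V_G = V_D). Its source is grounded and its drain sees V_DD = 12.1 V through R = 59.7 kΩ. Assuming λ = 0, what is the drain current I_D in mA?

I_D = 0.167 mA

With gate tied to drain, V_GS = V_DS ≥ V_GS − V_th, so the device is in saturation.
k_n = μ_nC_ox · (W/L) = 0.4624 mA/V².
KCL at the drain: ½ k_n (V_GS − V_th)² = (V_DD − V_GS)/R.
Let x = V_GS − 1.27. Then 13.8 x² + x − 10.83 = 0, giving x = 0.85 V (positive root), so V_GS = 2.12 V.
I_D = (V_DD − V_GS)/R = (12.1 − 2.12) / 59.7 = 0.167 mA.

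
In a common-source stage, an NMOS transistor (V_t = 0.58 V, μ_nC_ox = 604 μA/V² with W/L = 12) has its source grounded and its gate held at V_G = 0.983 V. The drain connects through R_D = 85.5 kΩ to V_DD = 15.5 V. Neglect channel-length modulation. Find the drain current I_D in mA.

I_D = 0.180 mA

V_GS = V_G = 0.983 V, so V_ov = 0.983 − 0.58 = 0.403 V.
k_n = μ_nC_ox · (W/L) = 7.248 mA/V².
Assume saturation: I_D = ½ k_n V_ov² = 0.5 × 7.248 × 0.403² = 0.589 mA, giving V_DS = V_DD − I_D R_D = 15.5 − 0.589 × 85.5 = -34.8 V.
But -34.8 V < V_ov = 0.403 V, so the device is actually in triode.
In triode I_D = k_n[V_ov V_DS − ½ V_DS²] and I_D = (V_DD − V_DS)/R_D. Equating: 310 V_DS² − 250.7 V_DS + 15.5 = 0, giving V_DS = 0.0674 V (the root below V_ov).
I_D = (15.5 − 0.0674) / 85.5 = 0.18 mA.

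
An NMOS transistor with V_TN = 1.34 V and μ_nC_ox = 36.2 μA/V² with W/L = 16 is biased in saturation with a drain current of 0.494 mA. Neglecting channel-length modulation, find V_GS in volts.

V_GS = 2.65 V

k_n = μ_nC_ox · (W/L) = 0.5792 mA/V².
In saturation I_D = ½ k_n (V_GS − V_TN)², so V_GS − V_TN = √(2 I_D / k_n) = √(2 × 0.494 / 0.5792) = 1.31 V.
V_GS = 1.34 + 1.31 = 2.65 V.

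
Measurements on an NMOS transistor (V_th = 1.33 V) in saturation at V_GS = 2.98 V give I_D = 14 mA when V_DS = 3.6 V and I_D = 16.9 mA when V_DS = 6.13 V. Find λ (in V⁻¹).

λ = 0.116 V⁻¹

With V_GS fixed, I_D ∝ (1 + λ V_DS) in saturation, so I_D2/I_D1 = (1 + λ V_DS2)/(1 + λ V_DS1).
16.9/14 = 1.207 = (1 + 6.13 λ)/(1 + 3.6 λ).
Solving: λ (I_D1 V_DS2 − I_D2 V_DS1) = I_D2 − I_D1, so λ = (16.9 − 14) / (14 × 6.13 − 16.9 × 3.6) = 2.9 / 25 = 0.116 V⁻¹.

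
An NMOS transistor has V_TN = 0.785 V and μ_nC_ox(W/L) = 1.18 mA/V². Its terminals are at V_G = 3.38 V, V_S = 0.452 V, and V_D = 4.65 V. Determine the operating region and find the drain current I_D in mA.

V_GS = V_G − V_S = 3.38 − 0.452 = 2.93 V; V_DS = V_D − V_S = 4.65 − 0.452 = 4.2 V.
V_ov = V_GS − V_TN = 2.93 − 0.785 = 2.14 V.
Since V_DS = 4.2 V ≥ V_ov = 2.14 V, the device is in saturation.
I_D = ½ k_n V_ov² = 0.5 × 1.18 × 2.14² = 2.71 mA.

Saturation; I_D = 2.71 mA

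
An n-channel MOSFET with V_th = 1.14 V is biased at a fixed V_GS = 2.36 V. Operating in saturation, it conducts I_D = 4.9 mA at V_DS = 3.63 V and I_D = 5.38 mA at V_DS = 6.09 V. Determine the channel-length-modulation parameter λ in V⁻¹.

With V_GS fixed, I_D ∝ (1 + λ V_DS) in saturation, so I_D2/I_D1 = (1 + λ V_DS2)/(1 + λ V_DS1).
5.38/4.9 = 1.098 = (1 + 6.09 λ)/(1 + 3.63 λ).
Solving: λ (I_D1 V_DS2 − I_D2 V_DS1) = I_D2 − I_D1, so λ = (5.38 − 4.9) / (4.9 × 6.09 − 5.38 × 3.63) = 0.48 / 10.3 = 0.0465 V⁻¹.

λ = 0.0465 V⁻¹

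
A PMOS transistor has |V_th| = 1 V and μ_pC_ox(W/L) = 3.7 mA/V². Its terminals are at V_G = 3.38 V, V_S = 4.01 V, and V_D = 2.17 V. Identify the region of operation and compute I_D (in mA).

Cutoff; I_D = 0 mA

V_SG = V_S − V_G = 4.01 − 3.38 = 0.63 V; V_SD = V_S − V_D = 4.01 − 2.17 = 1.84 V.
V_SG = 0.63 V < |V_th| = 1 V, so the transistor is in cutoff.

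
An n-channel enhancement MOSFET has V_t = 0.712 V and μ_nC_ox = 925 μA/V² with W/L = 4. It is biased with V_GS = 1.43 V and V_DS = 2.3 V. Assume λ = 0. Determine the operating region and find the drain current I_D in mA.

k_n = μ_nC_ox · (W/L) = 3.7 mA/V².
V_ov = V_GS − V_t = 1.43 − 0.712 = 0.718 V.
Since V_DS = 2.3 V ≥ V_ov = 0.718 V, the device is in saturation.
I_D = ½ k_n V_ov² = 0.5 × 3.7 × 0.718² = 0.954 mA.

Saturation; I_D = 0.954 mA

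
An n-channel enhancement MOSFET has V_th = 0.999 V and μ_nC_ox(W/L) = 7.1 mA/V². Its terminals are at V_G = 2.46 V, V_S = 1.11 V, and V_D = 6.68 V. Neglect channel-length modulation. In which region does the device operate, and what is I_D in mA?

Saturation; I_D = 0.437 mA

V_GS = V_G − V_S = 2.46 − 1.11 = 1.35 V; V_DS = V_D − V_S = 6.68 − 1.11 = 5.57 V.
V_ov = V_GS − V_th = 1.35 − 0.999 = 0.351 V.
Since V_DS = 5.57 V ≥ V_ov = 0.351 V, the device is in saturation.
I_D = ½ k_n V_ov² = 0.5 × 7.1 × 0.351² = 0.437 mA.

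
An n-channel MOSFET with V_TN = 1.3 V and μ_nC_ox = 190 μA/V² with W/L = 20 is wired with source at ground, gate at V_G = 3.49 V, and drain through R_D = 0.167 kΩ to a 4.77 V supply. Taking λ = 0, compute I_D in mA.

I_D = 9.11 mA

V_GS = V_G = 3.49 V, so V_ov = 3.49 − 1.3 = 2.19 V.
k_n = μ_nC_ox · (W/L) = 3.8 mA/V².
Assume saturation: I_D = ½ k_n V_ov² = 0.5 × 3.8 × 2.19² = 9.11 mA, giving V_DS = V_DD − I_D R_D = 4.77 − 9.11 × 0.167 = 3.25 V.
V_DS = 3.25 V ≥ V_ov = 2.19 V, confirming saturation.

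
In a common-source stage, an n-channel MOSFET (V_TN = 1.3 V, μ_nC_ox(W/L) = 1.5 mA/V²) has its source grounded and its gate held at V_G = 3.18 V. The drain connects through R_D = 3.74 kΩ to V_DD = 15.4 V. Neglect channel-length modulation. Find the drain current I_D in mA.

I_D = 2.65 mA

V_GS = V_G = 3.18 V, so V_ov = 3.18 − 1.3 = 1.88 V.
Assume saturation: I_D = ½ k_n V_ov² = 0.5 × 1.5 × 1.88² = 2.65 mA, giving V_DS = V_DD − I_D R_D = 15.4 − 2.65 × 3.74 = 5.49 V.
V_DS = 5.49 V ≥ V_ov = 1.88 V, confirming saturation.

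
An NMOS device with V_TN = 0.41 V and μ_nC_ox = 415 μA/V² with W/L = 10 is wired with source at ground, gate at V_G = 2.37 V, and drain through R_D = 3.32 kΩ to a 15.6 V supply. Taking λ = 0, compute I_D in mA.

V_GS = V_G = 2.37 V, so V_ov = 2.37 − 0.41 = 1.96 V.
k_n = μ_nC_ox · (W/L) = 4.15 mA/V².
Assume saturation: I_D = ½ k_n V_ov² = 0.5 × 4.15 × 1.96² = 7.97 mA, giving V_DS = V_DD − I_D R_D = 15.6 − 7.97 × 3.32 = -10.9 V.
But -10.9 V < V_ov = 1.96 V, so the device is actually in triode.
In triode I_D = k_n[V_ov V_DS − ½ V_DS²] and I_D = (V_DD − V_DS)/R_D. Equating: 6.89 V_DS² − 28 V_DS + 15.6 = 0, giving V_DS = 0.666 V (the root below V_ov).
I_D = (15.6 − 0.666) / 3.32 = 4.5 mA.

I_D = 4.50 mA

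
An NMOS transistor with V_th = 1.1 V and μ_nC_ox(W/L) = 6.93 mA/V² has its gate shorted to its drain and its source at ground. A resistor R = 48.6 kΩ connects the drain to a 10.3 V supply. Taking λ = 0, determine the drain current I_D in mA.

With gate tied to drain, V_GS = V_DS ≥ V_GS − V_th, so the device is in saturation.
KCL at the drain: ½ k_n (V_GS − V_th)² = (V_DD − V_GS)/R.
Let x = V_GS − 1.1. Then 168 x² + x − 9.2 = 0, giving x = 0.231 V (positive root), so V_GS = 1.33 V.
I_D = (V_DD − V_GS)/R = (10.3 − 1.33) / 48.6 = 0.185 mA.

I_D = 0.185 mA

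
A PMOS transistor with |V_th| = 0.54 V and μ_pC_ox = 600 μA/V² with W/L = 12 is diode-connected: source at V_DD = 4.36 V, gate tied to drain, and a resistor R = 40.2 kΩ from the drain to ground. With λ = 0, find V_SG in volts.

With gate tied to drain, V_SG = V_SD ≥ V_SG − |V_th|, so the device is in saturation.
k_p = μ_pC_ox · (W/L) = 7.2 mA/V².
KCL at the drain: ½ k_p (V_SG − |V_th|)² = (V_DD − V_SG)/R.
Let x = V_SG − 0.54. Then 145 x² + x − 3.82 = 0, giving x = 0.159 V (positive root), so V_SG = 0.699 V.
I_D = (V_DD − V_SG)/R = (4.36 − 0.699) / 40.2 = 0.0911 mA.

V_SG = 0.699 V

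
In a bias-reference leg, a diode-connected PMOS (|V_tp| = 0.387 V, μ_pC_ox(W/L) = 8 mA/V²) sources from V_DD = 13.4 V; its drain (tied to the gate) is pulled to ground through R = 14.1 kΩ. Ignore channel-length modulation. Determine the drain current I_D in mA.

With gate tied to drain, V_SG = V_SD ≥ V_SG − |V_tp|, so the device is in saturation.
KCL at the drain: ½ k_p (V_SG − |V_tp|)² = (V_DD − V_SG)/R.
Let x = V_SG − 0.387. Then 56.4 x² + x − 13.01 = 0, giving x = 0.472 V (positive root), so V_SG = 0.859 V.
I_D = (V_DD − V_SG)/R = (13.4 − 0.859) / 14.1 = 0.889 mA.

I_D = 0.889 mA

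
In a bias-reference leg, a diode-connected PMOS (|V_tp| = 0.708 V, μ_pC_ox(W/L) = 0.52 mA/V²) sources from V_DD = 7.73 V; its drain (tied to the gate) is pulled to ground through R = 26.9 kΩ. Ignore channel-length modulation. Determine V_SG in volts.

V_SG = 1.64 V

With gate tied to drain, V_SG = V_SD ≥ V_SG − |V_tp|, so the device is in saturation.
KCL at the drain: ½ k_p (V_SG − |V_tp|)² = (V_DD − V_SG)/R.
Let x = V_SG − 0.708. Then 6.99 x² + x − 7.022 = 0, giving x = 0.933 V (positive root), so V_SG = 1.64 V.
I_D = (V_DD − V_SG)/R = (7.73 − 1.64) / 26.9 = 0.226 mA.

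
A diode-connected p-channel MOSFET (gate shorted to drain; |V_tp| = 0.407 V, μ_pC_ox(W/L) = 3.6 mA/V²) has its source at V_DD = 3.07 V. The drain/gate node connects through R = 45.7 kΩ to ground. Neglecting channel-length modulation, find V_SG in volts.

With gate tied to drain, V_SG = V_SD ≥ V_SG − |V_tp|, so the device is in saturation.
KCL at the drain: ½ k_p (V_SG − |V_tp|)² = (V_DD − V_SG)/R.
Let x = V_SG − 0.407. Then 82.3 x² + x − 2.663 = 0, giving x = 0.174 V (positive root), so V_SG = 0.581 V.
I_D = (V_DD − V_SG)/R = (3.07 − 0.581) / 45.7 = 0.0545 mA.

V_SG = 0.581 V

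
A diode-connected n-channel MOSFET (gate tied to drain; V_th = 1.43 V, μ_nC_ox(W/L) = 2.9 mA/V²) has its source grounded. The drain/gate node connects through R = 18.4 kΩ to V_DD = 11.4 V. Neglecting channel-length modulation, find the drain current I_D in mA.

With gate tied to drain, V_GS = V_DS ≥ V_GS − V_th, so the device is in saturation.
KCL at the drain: ½ k_n (V_GS − V_th)² = (V_DD − V_GS)/R.
Let x = V_GS − 1.43. Then 26.7 x² + x − 9.97 = 0, giving x = 0.593 V (positive root), so V_GS = 2.02 V.
I_D = (V_DD − V_GS)/R = (11.4 − 2.02) / 18.4 = 0.51 mA.

I_D = 0.510 mA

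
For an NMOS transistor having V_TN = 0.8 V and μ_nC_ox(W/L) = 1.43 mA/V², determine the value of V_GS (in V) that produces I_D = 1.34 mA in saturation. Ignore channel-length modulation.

V_GS = 2.17 V

In saturation I_D = ½ k_n (V_GS − V_TN)², so V_GS − V_TN = √(2 I_D / k_n) = √(2 × 1.34 / 1.43) = 1.37 V.
V_GS = 0.8 + 1.37 = 2.17 V.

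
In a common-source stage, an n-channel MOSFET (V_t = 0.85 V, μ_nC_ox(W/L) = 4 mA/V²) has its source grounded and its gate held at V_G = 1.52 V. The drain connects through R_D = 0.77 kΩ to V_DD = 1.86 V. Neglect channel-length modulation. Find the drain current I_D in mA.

V_GS = V_G = 1.52 V, so V_ov = 1.52 − 0.85 = 0.67 V.
Assume saturation: I_D = ½ k_n V_ov² = 0.5 × 4 × 0.67² = 0.898 mA, giving V_DS = V_DD − I_D R_D = 1.86 − 0.898 × 0.77 = 1.17 V.
V_DS = 1.17 V ≥ V_ov = 0.67 V, confirming saturation.

I_D = 0.898 mA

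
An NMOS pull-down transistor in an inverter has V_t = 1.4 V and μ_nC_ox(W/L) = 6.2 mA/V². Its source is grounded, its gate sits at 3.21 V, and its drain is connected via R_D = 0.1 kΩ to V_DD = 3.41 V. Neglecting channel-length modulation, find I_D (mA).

I_D = 10.2 mA

V_GS = V_G = 3.21 V, so V_ov = 3.21 − 1.4 = 1.81 V.
Assume saturation: I_D = ½ k_n V_ov² = 0.5 × 6.2 × 1.81² = 10.2 mA, giving V_DS = V_DD − I_D R_D = 3.41 − 10.2 × 0.1 = 2.39 V.
V_DS = 2.39 V ≥ V_ov = 1.81 V, confirming saturation.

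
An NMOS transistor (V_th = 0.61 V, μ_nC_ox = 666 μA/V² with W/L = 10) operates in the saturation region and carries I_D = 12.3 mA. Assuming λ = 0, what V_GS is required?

V_GS = 2.53 V

k_n = μ_nC_ox · (W/L) = 6.66 mA/V².
In saturation I_D = ½ k_n (V_GS − V_th)², so V_GS − V_th = √(2 I_D / k_n) = √(2 × 12.3 / 6.66) = 1.92 V.
V_GS = 0.61 + 1.92 = 2.53 V.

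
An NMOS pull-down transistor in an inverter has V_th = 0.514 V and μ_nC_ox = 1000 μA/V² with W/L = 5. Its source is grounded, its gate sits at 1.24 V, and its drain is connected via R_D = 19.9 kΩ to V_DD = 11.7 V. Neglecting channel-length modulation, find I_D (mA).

I_D = 0.579 mA

V_GS = V_G = 1.24 V, so V_ov = 1.24 − 0.514 = 0.726 V.
k_n = μ_nC_ox · (W/L) = 5 mA/V².
Assume saturation: I_D = ½ k_n V_ov² = 0.5 × 5 × 0.726² = 1.32 mA, giving V_DS = V_DD − I_D R_D = 11.7 − 1.32 × 19.9 = -14.5 V.
But -14.5 V < V_ov = 0.726 V, so the device is actually in triode.
In triode I_D = k_n[V_ov V_DS − ½ V_DS²] and I_D = (V_DD − V_DS)/R_D. Equating: 49.8 V_DS² − 73.24 V_DS + 11.7 = 0, giving V_DS = 0.182 V (the root below V_ov).
I_D = (11.7 − 0.182) / 19.9 = 0.579 mA.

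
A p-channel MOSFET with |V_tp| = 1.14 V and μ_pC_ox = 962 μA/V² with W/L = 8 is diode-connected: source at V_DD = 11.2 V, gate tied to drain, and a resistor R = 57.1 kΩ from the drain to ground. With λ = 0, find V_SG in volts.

With gate tied to drain, V_SG = V_SD ≥ V_SG − |V_tp|, so the device is in saturation.
k_p = μ_pC_ox · (W/L) = 7.696 mA/V².
KCL at the drain: ½ k_p (V_SG − |V_tp|)² = (V_DD − V_SG)/R.
Let x = V_SG − 1.14. Then 220 x² + x − 10.06 = 0, giving x = 0.212 V (positive root), so V_SG = 1.35 V.
I_D = (V_DD − V_SG)/R = (11.2 − 1.35) / 57.1 = 0.172 mA.

V_SG = 1.35 V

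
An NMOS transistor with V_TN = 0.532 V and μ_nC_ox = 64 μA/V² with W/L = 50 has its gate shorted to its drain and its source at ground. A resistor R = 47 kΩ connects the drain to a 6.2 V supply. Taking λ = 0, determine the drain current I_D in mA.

With gate tied to drain, V_GS = V_DS ≥ V_GS − V_TN, so the device is in saturation.
k_n = μ_nC_ox · (W/L) = 3.2 mA/V².
KCL at the drain: ½ k_n (V_GS − V_TN)² = (V_DD − V_GS)/R.
Let x = V_GS − 0.532. Then 75.2 x² + x − 5.668 = 0, giving x = 0.268 V (positive root), so V_GS = 0.8 V.
I_D = (V_DD − V_GS)/R = (6.2 − 0.8) / 47 = 0.115 mA.

I_D = 0.115 mA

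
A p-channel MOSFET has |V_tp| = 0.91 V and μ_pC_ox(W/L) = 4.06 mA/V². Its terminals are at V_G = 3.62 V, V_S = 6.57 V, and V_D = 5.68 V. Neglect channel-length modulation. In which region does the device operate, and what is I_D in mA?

Triode; I_D = 5.76 mA

V_SG = V_S − V_G = 6.57 − 3.62 = 2.95 V; V_SD = V_S − V_D = 6.57 − 5.68 = 0.89 V.
V_ov = V_SG − |V_tp| = 2.95 − 0.91 = 2.04 V.
Since V_SD = 0.89 V < V_ov = 2.04 V, the device is in the triode region.
I_D = k_p [V_ov · V_SD − ½ V_SD²] = 4.06 × [2.04 × 0.89 − 0.5 × 0.89²] = 5.76 mA.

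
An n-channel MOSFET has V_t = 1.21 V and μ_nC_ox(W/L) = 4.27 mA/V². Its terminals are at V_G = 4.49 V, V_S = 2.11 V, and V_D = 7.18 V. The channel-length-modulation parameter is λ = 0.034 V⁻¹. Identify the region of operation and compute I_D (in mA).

Saturation; I_D = 3.43 mA

V_GS = V_G − V_S = 4.49 − 2.11 = 2.38 V; V_DS = V_D − V_S = 7.18 − 2.11 = 5.07 V.
V_ov = V_GS − V_t = 2.38 − 1.21 = 1.17 V.
Since V_DS = 5.07 V ≥ V_ov = 1.17 V, the device is in saturation.
I_D = ½ k_n V_ov² (1 + λ V_DS) = 0.5 × 4.27 × 1.17² × (1 + 0.034 × 5.07) = 3.43 mA.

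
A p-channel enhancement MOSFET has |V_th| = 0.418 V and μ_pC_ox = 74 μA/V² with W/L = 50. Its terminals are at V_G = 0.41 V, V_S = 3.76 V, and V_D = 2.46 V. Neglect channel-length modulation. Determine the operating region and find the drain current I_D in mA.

Triode; I_D = 11.0 mA

V_SG = V_S − V_G = 3.76 − 0.41 = 3.35 V; V_SD = V_S − V_D = 3.76 − 2.46 = 1.3 V.
k_p = μ_pC_ox · (W/L) = 3.7 mA/V².
V_ov = V_SG − |V_th| = 3.35 − 0.418 = 2.93 V.
Since V_SD = 1.3 V < V_ov = 2.93 V, the device is in the triode region.
I_D = k_p [V_ov · V_SD − ½ V_SD²] = 3.7 × [2.93 × 1.3 − 0.5 × 1.3²] = 11 mA.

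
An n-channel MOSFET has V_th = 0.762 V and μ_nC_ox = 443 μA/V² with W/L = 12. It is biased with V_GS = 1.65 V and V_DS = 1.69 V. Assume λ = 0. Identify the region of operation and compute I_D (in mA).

k_n = μ_nC_ox · (W/L) = 5.316 mA/V².
V_ov = V_GS − V_th = 1.65 − 0.762 = 0.888 V.
Since V_DS = 1.69 V ≥ V_ov = 0.888 V, the device is in saturation.
I_D = ½ k_n V_ov² = 0.5 × 5.316 × 0.888² = 2.1 mA.

Saturation; I_D = 2.10 mA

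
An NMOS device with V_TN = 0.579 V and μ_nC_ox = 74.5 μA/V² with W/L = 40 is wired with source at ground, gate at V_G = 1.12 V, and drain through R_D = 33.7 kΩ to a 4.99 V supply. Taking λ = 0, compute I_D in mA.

V_GS = V_G = 1.12 V, so V_ov = 1.12 − 0.579 = 0.541 V.
k_n = μ_nC_ox · (W/L) = 2.98 mA/V².
Assume saturation: I_D = ½ k_n V_ov² = 0.5 × 2.98 × 0.541² = 0.436 mA, giving V_DS = V_DD − I_D R_D = 4.99 − 0.436 × 33.7 = -9.71 V.
But -9.71 V < V_ov = 0.541 V, so the device is actually in triode.
In triode I_D = k_n[V_ov V_DS − ½ V_DS²] and I_D = (V_DD − V_DS)/R_D. Equating: 50.2 V_DS² − 55.33 V_DS + 4.99 = 0, giving V_DS = 0.0991 V (the root below V_ov).
I_D = (4.99 − 0.0991) / 33.7 = 0.145 mA.

I_D = 0.145 mA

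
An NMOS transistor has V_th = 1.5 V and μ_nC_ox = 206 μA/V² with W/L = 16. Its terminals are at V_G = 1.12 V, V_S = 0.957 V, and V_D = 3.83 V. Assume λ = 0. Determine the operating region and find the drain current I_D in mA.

V_GS = V_G − V_S = 1.12 − 0.957 = 0.163 V; V_DS = V_D − V_S = 3.83 − 0.957 = 2.87 V.
V_GS = 0.163 V < V_th = 1.5 V, so the transistor is in cutoff.

Cutoff; I_D = 0 mA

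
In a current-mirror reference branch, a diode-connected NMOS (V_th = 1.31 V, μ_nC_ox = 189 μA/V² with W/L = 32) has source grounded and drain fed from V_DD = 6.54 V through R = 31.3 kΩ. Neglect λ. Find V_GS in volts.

With gate tied to drain, V_GS = V_DS ≥ V_GS − V_th, so the device is in saturation.
k_n = μ_nC_ox · (W/L) = 6.048 mA/V².
KCL at the drain: ½ k_n (V_GS − V_th)² = (V_DD − V_GS)/R.
Let x = V_GS − 1.31. Then 94.7 x² + x − 5.23 = 0, giving x = 0.23 V (positive root), so V_GS = 1.54 V.
I_D = (V_DD − V_GS)/R = (6.54 − 1.54) / 31.3 = 0.16 mA.

V_GS = 1.54 V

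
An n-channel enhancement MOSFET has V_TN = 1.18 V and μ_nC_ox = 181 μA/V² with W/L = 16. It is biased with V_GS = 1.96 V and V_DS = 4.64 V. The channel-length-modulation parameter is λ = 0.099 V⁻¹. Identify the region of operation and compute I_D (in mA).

k_n = μ_nC_ox · (W/L) = 2.896 mA/V².
V_ov = V_GS − V_TN = 1.96 − 1.18 = 0.78 V.
Since V_DS = 4.64 V ≥ V_ov = 0.78 V, the device is in saturation.
I_D = ½ k_n V_ov² (1 + λ V_DS) = 0.5 × 2.896 × 0.78² × (1 + 0.099 × 4.64) = 1.29 mA.

Saturation; I_D = 1.29 mA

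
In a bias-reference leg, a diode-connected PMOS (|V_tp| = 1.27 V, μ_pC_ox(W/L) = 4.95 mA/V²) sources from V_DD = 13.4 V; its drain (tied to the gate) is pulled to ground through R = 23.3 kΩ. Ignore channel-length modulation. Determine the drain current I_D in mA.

With gate tied to drain, V_SG = V_SD ≥ V_SG − |V_tp|, so the device is in saturation.
KCL at the drain: ½ k_p (V_SG − |V_tp|)² = (V_DD − V_SG)/R.
Let x = V_SG − 1.27. Then 57.7 x² + x − 12.13 = 0, giving x = 0.45 V (positive root), so V_SG = 1.72 V.
I_D = (V_DD − V_SG)/R = (13.4 − 1.72) / 23.3 = 0.501 mA.

I_D = 0.501 mA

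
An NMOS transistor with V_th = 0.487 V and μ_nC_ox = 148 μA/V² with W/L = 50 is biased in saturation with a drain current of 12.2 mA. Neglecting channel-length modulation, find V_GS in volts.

k_n = μ_nC_ox · (W/L) = 7.4 mA/V².
In saturation I_D = ½ k_n (V_GS − V_th)², so V_GS − V_th = √(2 I_D / k_n) = √(2 × 12.2 / 7.4) = 1.82 V.
V_GS = 0.487 + 1.82 = 2.3 V.

V_GS = 2.30 V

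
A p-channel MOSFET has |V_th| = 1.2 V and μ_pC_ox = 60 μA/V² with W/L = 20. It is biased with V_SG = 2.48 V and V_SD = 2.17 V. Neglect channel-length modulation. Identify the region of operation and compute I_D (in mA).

k_p = μ_pC_ox · (W/L) = 1.2 mA/V².
V_ov = V_SG − |V_th| = 2.48 − 1.2 = 1.28 V.
Since V_SD = 2.17 V ≥ V_ov = 1.28 V, the device is in saturation.
I_D = ½ k_p V_ov² = 0.5 × 1.2 × 1.28² = 0.983 mA.

Saturation; I_D = 0.983 mA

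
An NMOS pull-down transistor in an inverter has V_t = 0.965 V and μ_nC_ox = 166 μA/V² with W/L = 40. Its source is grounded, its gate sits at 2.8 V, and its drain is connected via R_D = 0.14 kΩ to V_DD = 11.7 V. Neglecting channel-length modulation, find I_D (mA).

V_GS = V_G = 2.8 V, so V_ov = 2.8 − 0.965 = 1.83 V.
k_n = μ_nC_ox · (W/L) = 6.64 mA/V².
Assume saturation: I_D = ½ k_n V_ov² = 0.5 × 6.64 × 1.83² = 11.2 mA, giving V_DS = V_DD − I_D R_D = 11.7 − 11.2 × 0.14 = 10.1 V.
V_DS = 10.1 V ≥ V_ov = 1.83 V, confirming saturation.

I_D = 11.2 mA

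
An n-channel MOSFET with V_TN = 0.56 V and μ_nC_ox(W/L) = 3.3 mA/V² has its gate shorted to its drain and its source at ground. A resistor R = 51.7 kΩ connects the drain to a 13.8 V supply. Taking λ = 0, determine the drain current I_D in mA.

I_D = 0.249 mA

With gate tied to drain, V_GS = V_DS ≥ V_GS − V_TN, so the device is in saturation.
KCL at the drain: ½ k_n (V_GS − V_TN)² = (V_DD − V_GS)/R.
Let x = V_GS − 0.56. Then 85.3 x² + x − 13.24 = 0, giving x = 0.388 V (positive root), so V_GS = 0.948 V.
I_D = (V_DD − V_GS)/R = (13.8 − 0.948) / 51.7 = 0.249 mA.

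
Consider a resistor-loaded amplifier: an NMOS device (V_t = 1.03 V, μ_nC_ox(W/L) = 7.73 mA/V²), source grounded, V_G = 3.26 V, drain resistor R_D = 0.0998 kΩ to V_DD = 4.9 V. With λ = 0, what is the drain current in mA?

V_GS = V_G = 3.26 V, so V_ov = 3.26 − 1.03 = 2.23 V.
Assume saturation: I_D = ½ k_n V_ov² = 0.5 × 7.73 × 2.23² = 19.2 mA, giving V_DS = V_DD − I_D R_D = 4.9 − 19.2 × 0.0998 = 2.98 V.
V_DS = 2.98 V ≥ V_ov = 2.23 V, confirming saturation.

I_D = 19.2 mA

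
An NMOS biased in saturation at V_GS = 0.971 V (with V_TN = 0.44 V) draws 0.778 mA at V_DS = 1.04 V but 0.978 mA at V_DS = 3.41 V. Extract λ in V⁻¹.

With V_GS fixed, I_D ∝ (1 + λ V_DS) in saturation, so I_D2/I_D1 = (1 + λ V_DS2)/(1 + λ V_DS1).
0.978/0.778 = 1.257 = (1 + 3.41 λ)/(1 + 1.04 λ).
Solving: λ (I_D1 V_DS2 − I_D2 V_DS1) = I_D2 − I_D1, so λ = (0.978 − 0.778) / (0.778 × 3.41 − 0.978 × 1.04) = 0.2 / 1.64 = 0.122 V⁻¹.

λ = 0.122 V⁻¹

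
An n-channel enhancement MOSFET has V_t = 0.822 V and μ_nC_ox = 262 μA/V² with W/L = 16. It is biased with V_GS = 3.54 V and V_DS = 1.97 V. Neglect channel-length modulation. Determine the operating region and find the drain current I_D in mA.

Triode; I_D = 14.3 mA

k_n = μ_nC_ox · (W/L) = 4.192 mA/V².
V_ov = V_GS − V_t = 3.54 − 0.822 = 2.72 V.
Since V_DS = 1.97 V < V_ov = 2.72 V, the device is in the triode region.
I_D = k_n [V_ov · V_DS − ½ V_DS²] = 4.192 × [2.72 × 1.97 − 0.5 × 1.97²] = 14.3 mA.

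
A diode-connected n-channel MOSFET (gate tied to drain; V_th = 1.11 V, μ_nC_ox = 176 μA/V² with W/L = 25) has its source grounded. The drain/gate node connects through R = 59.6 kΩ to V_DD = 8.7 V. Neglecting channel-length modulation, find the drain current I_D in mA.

I_D = 0.123 mA

With gate tied to drain, V_GS = V_DS ≥ V_GS − V_th, so the device is in saturation.
k_n = μ_nC_ox · (W/L) = 4.4 mA/V².
KCL at the drain: ½ k_n (V_GS − V_th)² = (V_DD − V_GS)/R.
Let x = V_GS − 1.11. Then 131 x² + x − 7.59 = 0, giving x = 0.237 V (positive root), so V_GS = 1.35 V.
I_D = (V_DD − V_GS)/R = (8.7 − 1.35) / 59.6 = 0.123 mA.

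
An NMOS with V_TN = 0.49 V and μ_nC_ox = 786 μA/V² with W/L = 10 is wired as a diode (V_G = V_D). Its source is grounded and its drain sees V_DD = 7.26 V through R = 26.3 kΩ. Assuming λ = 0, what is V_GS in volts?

With gate tied to drain, V_GS = V_DS ≥ V_GS − V_TN, so the device is in saturation.
k_n = μ_nC_ox · (W/L) = 7.86 mA/V².
KCL at the drain: ½ k_n (V_GS − V_TN)² = (V_DD − V_GS)/R.
Let x = V_GS − 0.49. Then 103 x² + x − 6.77 = 0, giving x = 0.251 V (positive root), so V_GS = 0.741 V.
I_D = (V_DD − V_GS)/R = (7.26 − 0.741) / 26.3 = 0.248 mA.

V_GS = 0.741 V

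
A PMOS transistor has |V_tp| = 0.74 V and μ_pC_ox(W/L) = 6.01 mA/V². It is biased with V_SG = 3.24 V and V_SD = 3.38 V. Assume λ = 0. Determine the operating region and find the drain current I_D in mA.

Saturation; I_D = 18.8 mA

V_ov = V_SG − |V_tp| = 3.24 − 0.74 = 2.5 V.
Since V_SD = 3.38 V ≥ V_ov = 2.5 V, the device is in saturation.
I_D = ½ k_p V_ov² = 0.5 × 6.01 × 2.5² = 18.8 mA.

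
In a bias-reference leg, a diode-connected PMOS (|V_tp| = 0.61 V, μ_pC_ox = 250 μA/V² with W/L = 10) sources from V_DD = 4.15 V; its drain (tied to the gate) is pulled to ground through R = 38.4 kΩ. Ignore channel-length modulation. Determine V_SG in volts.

With gate tied to drain, V_SG = V_SD ≥ V_SG − |V_tp|, so the device is in saturation.
k_p = μ_pC_ox · (W/L) = 2.5 mA/V².
KCL at the drain: ½ k_p (V_SG − |V_tp|)² = (V_DD − V_SG)/R.
Let x = V_SG − 0.61. Then 48 x² + x − 3.54 = 0, giving x = 0.261 V (positive root), so V_SG = 0.871 V.
I_D = (V_DD − V_SG)/R = (4.15 − 0.871) / 38.4 = 0.0854 mA.

V_SG = 0.871 V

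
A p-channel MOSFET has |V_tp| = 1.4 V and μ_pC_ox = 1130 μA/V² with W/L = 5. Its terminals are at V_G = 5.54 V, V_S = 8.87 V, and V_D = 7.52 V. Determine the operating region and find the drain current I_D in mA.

Triode; I_D = 9.57 mA

V_SG = V_S − V_G = 8.87 − 5.54 = 3.33 V; V_SD = V_S − V_D = 8.87 − 7.52 = 1.35 V.
k_p = μ_pC_ox · (W/L) = 5.65 mA/V².
V_ov = V_SG − |V_tp| = 3.33 − 1.4 = 1.93 V.
Since V_SD = 1.35 V < V_ov = 1.93 V, the device is in the triode region.
I_D = k_p [V_ov · V_SD − ½ V_SD²] = 5.65 × [1.93 × 1.35 − 0.5 × 1.35²] = 9.57 mA.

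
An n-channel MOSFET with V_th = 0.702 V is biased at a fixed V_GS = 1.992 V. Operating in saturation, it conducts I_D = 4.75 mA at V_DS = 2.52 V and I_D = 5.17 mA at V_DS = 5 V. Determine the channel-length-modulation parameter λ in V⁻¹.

With V_GS fixed, I_D ∝ (1 + λ V_DS) in saturation, so I_D2/I_D1 = (1 + λ V_DS2)/(1 + λ V_DS1).
5.17/4.75 = 1.088 = (1 + 5 λ)/(1 + 2.52 λ).
Solving: λ (I_D1 V_DS2 − I_D2 V_DS1) = I_D2 − I_D1, so λ = (5.17 − 4.75) / (4.75 × 5 − 5.17 × 2.52) = 0.42 / 10.7 = 0.0392 V⁻¹.

λ = 0.0392 V⁻¹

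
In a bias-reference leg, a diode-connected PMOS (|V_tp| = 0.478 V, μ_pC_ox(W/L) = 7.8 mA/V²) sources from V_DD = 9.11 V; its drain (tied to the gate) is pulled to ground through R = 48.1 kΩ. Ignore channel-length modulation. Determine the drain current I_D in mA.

I_D = 0.175 mA

With gate tied to drain, V_SG = V_SD ≥ V_SG − |V_tp|, so the device is in saturation.
KCL at the drain: ½ k_p (V_SG − |V_tp|)² = (V_DD − V_SG)/R.
Let x = V_SG − 0.478. Then 188 x² + x − 8.632 = 0, giving x = 0.212 V (positive root), so V_SG = 0.69 V.
I_D = (V_DD − V_SG)/R = (9.11 − 0.69) / 48.1 = 0.175 mA.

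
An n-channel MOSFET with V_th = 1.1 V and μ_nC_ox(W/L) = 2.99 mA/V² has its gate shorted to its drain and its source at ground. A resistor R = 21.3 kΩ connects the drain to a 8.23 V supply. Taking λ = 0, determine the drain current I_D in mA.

With gate tied to drain, V_GS = V_DS ≥ V_GS − V_th, so the device is in saturation.
KCL at the drain: ½ k_n (V_GS − V_th)² = (V_DD − V_GS)/R.
Let x = V_GS − 1.1. Then 31.8 x² + x − 7.13 = 0, giving x = 0.458 V (positive root), so V_GS = 1.56 V.
I_D = (V_DD − V_GS)/R = (8.23 − 1.56) / 21.3 = 0.313 mA.

I_D = 0.313 mA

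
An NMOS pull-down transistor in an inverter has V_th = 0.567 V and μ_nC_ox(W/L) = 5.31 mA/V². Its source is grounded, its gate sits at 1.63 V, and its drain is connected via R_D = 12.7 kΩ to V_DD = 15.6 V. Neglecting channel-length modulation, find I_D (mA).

I_D = 1.21 mA

V_GS = V_G = 1.63 V, so V_ov = 1.63 − 0.567 = 1.06 V.
Assume saturation: I_D = ½ k_n V_ov² = 0.5 × 5.31 × 1.06² = 3 mA, giving V_DS = V_DD − I_D R_D = 15.6 − 3 × 12.7 = -22.5 V.
But -22.5 V < V_ov = 1.06 V, so the device is actually in triode.
In triode I_D = k_n[V_ov V_DS − ½ V_DS²] and I_D = (V_DD − V_DS)/R_D. Equating: 33.7 V_DS² − 72.69 V_DS + 15.6 = 0, giving V_DS = 0.242 V (the root below V_ov).
I_D = (15.6 − 0.242) / 12.7 = 1.21 mA.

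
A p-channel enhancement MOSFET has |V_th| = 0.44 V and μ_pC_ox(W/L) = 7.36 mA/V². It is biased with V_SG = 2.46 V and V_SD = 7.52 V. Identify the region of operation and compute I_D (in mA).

V_ov = V_SG − |V_th| = 2.46 − 0.44 = 2.02 V.
Since V_SD = 7.52 V ≥ V_ov = 2.02 V, the device is in saturation.
I_D = ½ k_p V_ov² = 0.5 × 7.36 × 2.02² = 15 mA.

Saturation; I_D = 15.0 mA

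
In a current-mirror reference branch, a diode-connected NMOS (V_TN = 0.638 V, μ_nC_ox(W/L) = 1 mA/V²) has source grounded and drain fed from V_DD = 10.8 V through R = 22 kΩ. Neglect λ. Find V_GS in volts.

With gate tied to drain, V_GS = V_DS ≥ V_GS − V_TN, so the device is in saturation.
KCL at the drain: ½ k_n (V_GS − V_TN)² = (V_DD − V_GS)/R.
Let x = V_GS − 0.638. Then 11 x² + x − 10.16 = 0, giving x = 0.917 V (positive root), so V_GS = 1.55 V.
I_D = (V_DD − V_GS)/R = (10.8 − 1.55) / 22 = 0.42 mA.

V_GS = 1.55 V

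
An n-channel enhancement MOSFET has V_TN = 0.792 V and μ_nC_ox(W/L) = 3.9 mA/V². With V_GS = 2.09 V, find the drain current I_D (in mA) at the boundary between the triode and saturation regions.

I_D = 3.29 mA

At the boundary V_DS = V_ov = V_GS − V_TN = 2.09 − 0.792 = 1.3 V.
I_D = ½ k_n V_ov² = 0.5 × 3.9 × 1.3² = 3.29 mA.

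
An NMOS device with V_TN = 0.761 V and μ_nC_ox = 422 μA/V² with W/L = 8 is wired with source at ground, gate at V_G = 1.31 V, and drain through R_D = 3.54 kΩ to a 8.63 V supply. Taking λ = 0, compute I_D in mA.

I_D = 0.509 mA

V_GS = V_G = 1.31 V, so V_ov = 1.31 − 0.761 = 0.549 V.
k_n = μ_nC_ox · (W/L) = 3.376 mA/V².
Assume saturation: I_D = ½ k_n V_ov² = 0.5 × 3.376 × 0.549² = 0.509 mA, giving V_DS = V_DD − I_D R_D = 8.63 − 0.509 × 3.54 = 6.83 V.
V_DS = 6.83 V ≥ V_ov = 0.549 V, confirming saturation.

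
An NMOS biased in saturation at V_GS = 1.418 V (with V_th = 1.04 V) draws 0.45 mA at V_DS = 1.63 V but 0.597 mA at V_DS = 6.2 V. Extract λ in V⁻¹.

λ = 0.0809 V⁻¹

With V_GS fixed, I_D ∝ (1 + λ V_DS) in saturation, so I_D2/I_D1 = (1 + λ V_DS2)/(1 + λ V_DS1).
0.597/0.45 = 1.327 = (1 + 6.2 λ)/(1 + 1.63 λ).
Solving: λ (I_D1 V_DS2 − I_D2 V_DS1) = I_D2 − I_D1, so λ = (0.597 − 0.45) / (0.45 × 6.2 − 0.597 × 1.63) = 0.147 / 1.82 = 0.0809 V⁻¹.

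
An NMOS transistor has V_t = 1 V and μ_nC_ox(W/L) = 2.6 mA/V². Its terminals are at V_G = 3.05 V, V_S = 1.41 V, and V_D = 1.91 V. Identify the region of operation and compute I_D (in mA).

Triode; I_D = 0.507 mA

V_GS = V_G − V_S = 3.05 − 1.41 = 1.64 V; V_DS = V_D − V_S = 1.91 − 1.41 = 0.5 V.
V_ov = V_GS − V_t = 1.64 − 1 = 0.64 V.
Since V_DS = 0.5 V < V_ov = 0.64 V, the device is in the triode region.
I_D = k_n [V_ov · V_DS − ½ V_DS²] = 2.6 × [0.64 × 0.5 − 0.5 × 0.5²] = 0.507 mA.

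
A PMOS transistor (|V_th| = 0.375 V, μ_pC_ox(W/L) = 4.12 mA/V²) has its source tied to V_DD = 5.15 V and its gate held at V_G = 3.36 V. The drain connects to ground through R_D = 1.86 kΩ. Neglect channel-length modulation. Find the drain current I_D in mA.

V_SG = V_DD − V_G = 5.15 − 3.36 = 1.79 V, so V_ov = 1.79 − 0.375 = 1.42 V.
Assume saturation: I_D = ½ k_p V_ov² = 0.5 × 4.12 × 1.42² = 4.12 mA, giving V_SD = V_DD − I_D R_D = 5.15 − 4.12 × 1.86 = -2.52 V.
But -2.52 V < V_ov = 1.42 V, so the device is actually in triode.
In triode I_D = k_p[V_ov V_SD − ½ V_SD²] and I_D = (V_DD − V_SD)/R_D. Equating: 3.83 V_SD² − 11.84 V_SD + 5.15 = 0, giving V_SD = 0.524 V (the root below V_ov).
I_D = (5.15 − 0.524) / 1.86 = 2.49 mA.

I_D = 2.49 mA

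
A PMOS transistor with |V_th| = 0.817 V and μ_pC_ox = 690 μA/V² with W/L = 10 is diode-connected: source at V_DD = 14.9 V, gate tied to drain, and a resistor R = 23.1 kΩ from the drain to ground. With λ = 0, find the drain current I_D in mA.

I_D = 0.592 mA

With gate tied to drain, V_SG = V_SD ≥ V_SG − |V_th|, so the device is in saturation.
k_p = μ_pC_ox · (W/L) = 6.9 mA/V².
KCL at the drain: ½ k_p (V_SG − |V_th|)² = (V_DD − V_SG)/R.
Let x = V_SG − 0.817. Then 79.7 x² + x − 14.08 = 0, giving x = 0.414 V (positive root), so V_SG = 1.23 V.
I_D = (V_DD − V_SG)/R = (14.9 − 1.23) / 23.1 = 0.592 mA.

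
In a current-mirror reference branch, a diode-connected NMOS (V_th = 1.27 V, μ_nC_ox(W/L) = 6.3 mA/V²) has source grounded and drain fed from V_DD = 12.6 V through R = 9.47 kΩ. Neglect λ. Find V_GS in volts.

V_GS = 1.87 V

With gate tied to drain, V_GS = V_DS ≥ V_GS − V_th, so the device is in saturation.
KCL at the drain: ½ k_n (V_GS − V_th)² = (V_DD − V_GS)/R.
Let x = V_GS − 1.27. Then 29.8 x² + x − 11.33 = 0, giving x = 0.6 V (positive root), so V_GS = 1.87 V.
I_D = (V_DD − V_GS)/R = (12.6 − 1.87) / 9.47 = 1.13 mA.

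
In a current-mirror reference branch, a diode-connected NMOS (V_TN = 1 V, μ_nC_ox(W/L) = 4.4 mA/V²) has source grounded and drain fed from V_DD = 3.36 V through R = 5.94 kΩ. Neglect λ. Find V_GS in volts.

V_GS = 1.39 V

With gate tied to drain, V_GS = V_DS ≥ V_GS − V_TN, so the device is in saturation.
KCL at the drain: ½ k_n (V_GS − V_TN)² = (V_DD − V_GS)/R.
Let x = V_GS − 1. Then 13.1 x² + x − 2.36 = 0, giving x = 0.388 V (positive root), so V_GS = 1.39 V.
I_D = (V_DD − V_GS)/R = (3.36 − 1.39) / 5.94 = 0.332 mA.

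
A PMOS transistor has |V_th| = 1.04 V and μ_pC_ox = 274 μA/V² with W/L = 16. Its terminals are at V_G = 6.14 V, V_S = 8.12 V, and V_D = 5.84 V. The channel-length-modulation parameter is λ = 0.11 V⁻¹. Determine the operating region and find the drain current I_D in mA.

Saturation; I_D = 2.42 mA

V_SG = V_S − V_G = 8.12 − 6.14 = 1.98 V; V_SD = V_S − V_D = 8.12 − 5.84 = 2.28 V.
k_p = μ_pC_ox · (W/L) = 4.384 mA/V².
V_ov = V_SG − |V_th| = 1.98 − 1.04 = 0.94 V.
Since V_SD = 2.28 V ≥ V_ov = 0.94 V, the device is in saturation.
I_D = ½ k_p V_ov² (1 + λ V_SD) = 0.5 × 4.384 × 0.94² × (1 + 0.11 × 2.28) = 2.42 mA.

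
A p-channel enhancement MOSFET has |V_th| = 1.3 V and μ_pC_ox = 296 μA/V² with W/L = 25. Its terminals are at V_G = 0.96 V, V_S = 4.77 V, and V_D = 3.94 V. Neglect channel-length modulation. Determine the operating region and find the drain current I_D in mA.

Triode; I_D = 12.9 mA

V_SG = V_S − V_G = 4.77 − 0.96 = 3.81 V; V_SD = V_S − V_D = 4.77 − 3.94 = 0.83 V.
k_p = μ_pC_ox · (W/L) = 7.4 mA/V².
V_ov = V_SG − |V_th| = 3.81 − 1.3 = 2.51 V.
Since V_SD = 0.83 V < V_ov = 2.51 V, the device is in the triode region.
I_D = k_p [V_ov · V_SD − ½ V_SD²] = 7.4 × [2.51 × 0.83 − 0.5 × 0.83²] = 12.9 mA.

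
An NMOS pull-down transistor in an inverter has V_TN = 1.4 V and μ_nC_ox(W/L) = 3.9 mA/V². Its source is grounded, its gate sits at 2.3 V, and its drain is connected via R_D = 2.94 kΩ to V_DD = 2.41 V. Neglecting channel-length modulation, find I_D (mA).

I_D = 0.737 mA

V_GS = V_G = 2.3 V, so V_ov = 2.3 − 1.4 = 0.9 V.
Assume saturation: I_D = ½ k_n V_ov² = 0.5 × 3.9 × 0.9² = 1.58 mA, giving V_DS = V_DD − I_D R_D = 2.41 − 1.58 × 2.94 = -2.23 V.
But -2.23 V < V_ov = 0.9 V, so the device is actually in triode.
In triode I_D = k_n[V_ov V_DS − ½ V_DS²] and I_D = (V_DD − V_DS)/R_D. Equating: 5.73 V_DS² − 11.32 V_DS + 2.41 = 0, giving V_DS = 0.243 V (the root below V_ov).
I_D = (2.41 − 0.243) / 2.94 = 0.737 mA.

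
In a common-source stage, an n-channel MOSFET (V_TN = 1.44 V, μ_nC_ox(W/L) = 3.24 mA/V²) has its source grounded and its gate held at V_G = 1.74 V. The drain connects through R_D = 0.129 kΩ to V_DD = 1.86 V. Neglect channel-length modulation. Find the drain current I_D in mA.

V_GS = V_G = 1.74 V, so V_ov = 1.74 − 1.44 = 0.3 V.
Assume saturation: I_D = ½ k_n V_ov² = 0.5 × 3.24 × 0.3² = 0.146 mA, giving V_DS = V_DD − I_D R_D = 1.86 − 0.146 × 0.129 = 1.84 V.
V_DS = 1.84 V ≥ V_ov = 0.3 V, confirming saturation.

I_D = 0.146 mA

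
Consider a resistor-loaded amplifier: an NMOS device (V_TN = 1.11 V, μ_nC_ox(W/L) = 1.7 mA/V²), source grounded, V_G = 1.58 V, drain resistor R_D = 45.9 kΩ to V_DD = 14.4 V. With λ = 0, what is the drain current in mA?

I_D = 0.188 mA

V_GS = V_G = 1.58 V, so V_ov = 1.58 − 1.11 = 0.47 V.
Assume saturation: I_D = ½ k_n V_ov² = 0.5 × 1.7 × 0.47² = 0.188 mA, giving V_DS = V_DD − I_D R_D = 14.4 − 0.188 × 45.9 = 5.78 V.
V_DS = 5.78 V ≥ V_ov = 0.47 V, confirming saturation.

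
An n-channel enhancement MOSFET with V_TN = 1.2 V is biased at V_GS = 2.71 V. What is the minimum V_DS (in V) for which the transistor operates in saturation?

V_DS,sat = 1.51 V

The boundary between triode and saturation is V_DS = V_GS − V_TN = V_ov.
V_ov = 2.71 − 1.2 = 1.51 V.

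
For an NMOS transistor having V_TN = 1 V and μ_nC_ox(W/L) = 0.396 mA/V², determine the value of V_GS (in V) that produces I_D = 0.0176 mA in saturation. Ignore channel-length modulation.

V_GS = 1.30 V

In saturation I_D = ½ k_n (V_GS − V_TN)², so V_GS − V_TN = √(2 I_D / k_n) = √(2 × 0.0176 / 0.396) = 0.298 V.
V_GS = 1 + 0.298 = 1.3 V.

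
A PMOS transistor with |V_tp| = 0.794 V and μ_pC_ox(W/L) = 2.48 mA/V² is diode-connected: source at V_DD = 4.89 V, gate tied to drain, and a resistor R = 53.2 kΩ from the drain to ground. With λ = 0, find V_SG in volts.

With gate tied to drain, V_SG = V_SD ≥ V_SG − |V_tp|, so the device is in saturation.
KCL at the drain: ½ k_p (V_SG − |V_tp|)² = (V_DD − V_SG)/R.
Let x = V_SG − 0.794. Then 66 x² + x − 4.096 = 0, giving x = 0.242 V (positive root), so V_SG = 1.04 V.
I_D = (V_DD − V_SG)/R = (4.89 − 1.04) / 53.2 = 0.0724 mA.

V_SG = 1.04 V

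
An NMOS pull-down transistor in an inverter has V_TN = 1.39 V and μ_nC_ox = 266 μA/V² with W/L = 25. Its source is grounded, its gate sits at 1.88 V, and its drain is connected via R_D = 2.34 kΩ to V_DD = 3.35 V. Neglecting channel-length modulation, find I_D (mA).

I_D = 0.798 mA

V_GS = V_G = 1.88 V, so V_ov = 1.88 − 1.39 = 0.49 V.
k_n = μ_nC_ox · (W/L) = 6.65 mA/V².
Assume saturation: I_D = ½ k_n V_ov² = 0.5 × 6.65 × 0.49² = 0.798 mA, giving V_DS = V_DD − I_D R_D = 3.35 − 0.798 × 2.34 = 1.48 V.
V_DS = 1.48 V ≥ V_ov = 0.49 V, confirming saturation.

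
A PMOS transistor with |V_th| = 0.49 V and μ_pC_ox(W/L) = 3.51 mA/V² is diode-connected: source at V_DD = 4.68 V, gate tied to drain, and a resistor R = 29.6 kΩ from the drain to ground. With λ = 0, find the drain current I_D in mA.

I_D = 0.132 mA

With gate tied to drain, V_SG = V_SD ≥ V_SG − |V_th|, so the device is in saturation.
KCL at the drain: ½ k_p (V_SG − |V_th|)² = (V_DD − V_SG)/R.
Let x = V_SG − 0.49. Then 51.9 x² + x − 4.19 = 0, giving x = 0.275 V (positive root), so V_SG = 0.765 V.
I_D = (V_DD − V_SG)/R = (4.68 − 0.765) / 29.6 = 0.132 mA.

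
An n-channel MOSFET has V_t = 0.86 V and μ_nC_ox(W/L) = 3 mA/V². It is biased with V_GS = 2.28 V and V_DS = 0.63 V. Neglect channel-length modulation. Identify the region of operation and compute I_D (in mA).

Triode; I_D = 2.09 mA

V_ov = V_GS − V_t = 2.28 − 0.86 = 1.42 V.
Since V_DS = 0.63 V < V_ov = 1.42 V, the device is in the triode region.
I_D = k_n [V_ov · V_DS − ½ V_DS²] = 3 × [1.42 × 0.63 − 0.5 × 0.63²] = 2.09 mA.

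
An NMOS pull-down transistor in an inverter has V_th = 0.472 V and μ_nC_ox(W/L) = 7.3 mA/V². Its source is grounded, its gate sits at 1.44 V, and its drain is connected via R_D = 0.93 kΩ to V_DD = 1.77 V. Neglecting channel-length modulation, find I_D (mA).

I_D = 1.62 mA

V_GS = V_G = 1.44 V, so V_ov = 1.44 − 0.472 = 0.968 V.
Assume saturation: I_D = ½ k_n V_ov² = 0.5 × 7.3 × 0.968² = 3.42 mA, giving V_DS = V_DD − I_D R_D = 1.77 − 3.42 × 0.93 = -1.41 V.
But -1.41 V < V_ov = 0.968 V, so the device is actually in triode.
In triode I_D = k_n[V_ov V_DS − ½ V_DS²] and I_D = (V_DD − V_DS)/R_D. Equating: 3.39 V_DS² − 7.572 V_DS + 1.77 = 0, giving V_DS = 0.265 V (the root below V_ov).
I_D = (1.77 − 0.265) / 0.93 = 1.62 mA.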